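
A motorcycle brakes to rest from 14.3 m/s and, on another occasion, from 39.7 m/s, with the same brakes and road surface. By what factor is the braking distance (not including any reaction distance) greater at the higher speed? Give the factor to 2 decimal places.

Braking distance d = v²/(2a), so with a fixed, d ∝ v².
Factor = (39.7/14.3)² = 2.7762² = 7.7073.

Factor ≈ 7.71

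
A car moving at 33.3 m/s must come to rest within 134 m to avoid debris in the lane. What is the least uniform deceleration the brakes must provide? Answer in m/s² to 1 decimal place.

Required deceleration ≈ 4.1 m/s²

v² = 2a·d ⇒ a = v²/(2d) = 33.3000² / (2 × 134.000) = 1108.890 / 268.000 = 4.1376 m/s².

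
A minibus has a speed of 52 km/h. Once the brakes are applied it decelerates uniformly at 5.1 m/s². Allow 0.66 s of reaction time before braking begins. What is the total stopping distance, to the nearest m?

Total stopping distance ≈ 30 m

52 km/h ÷ 3.6 = 14.4444 m/s.
Reaction distance = v·t_r = 14.4444 × 0.66 = 9.533 m.
Braking distance = v²/(2a) = 14.4444² / (2 × 5.100) = 208.641 / 10.200 = 20.455 m.
Total = 9.533 + 20.455 = 29.988 m.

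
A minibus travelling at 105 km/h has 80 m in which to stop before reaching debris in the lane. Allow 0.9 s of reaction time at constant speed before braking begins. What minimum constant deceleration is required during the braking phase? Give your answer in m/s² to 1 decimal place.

105 km/h ÷ 3.6 = 29.1667 m/s.
Distance covered during reaction = 29.1667 × 0.9 = 26.250 m.
Distance available for braking: 80 − 26.250 = 53.750 m.
v² = 2a·d ⇒ a = v²/(2d) = 29.1667² / (2 × 53.750) = 850.696 / 107.500 = 7.9135 m/s².

Required deceleration ≈ 7.9 m/s²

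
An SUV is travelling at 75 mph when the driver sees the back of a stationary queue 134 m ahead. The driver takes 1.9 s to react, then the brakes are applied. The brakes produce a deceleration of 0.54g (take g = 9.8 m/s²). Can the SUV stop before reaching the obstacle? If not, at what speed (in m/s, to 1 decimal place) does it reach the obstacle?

No — it strikes the obstacle at 19.5 m/s

75 mph × 0.44704 = 33.5280 m/s.
a = 0.54 × 9.8 = 5.292 m/s².
Reaction distance = 33.5280 × 1.9 = 63.703 m.
Braking distance needed to stop: v²/(2a) = 1124.127 / 10.584 = 106.210 m, so total needed = 63.703 + 106.210 = 169.913 m > 134 m — it cannot stop.
Distance remaining when braking begins: 134 − 63.703 = 70.297 m.
v² = v₀² − 2a·d = 1124.127 − 2 × 5.292 × 70.297 = 380.104 m²/s².
v = √380.104 = 19.496 m/s.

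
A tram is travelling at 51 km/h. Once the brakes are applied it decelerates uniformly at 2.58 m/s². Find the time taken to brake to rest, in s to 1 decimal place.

51 km/h ÷ 3.6 = 14.1667 m/s.
Braking time = v/a = 14.1667 / 2.580 = 5.491 s.

Braking time ≈ 5.5 s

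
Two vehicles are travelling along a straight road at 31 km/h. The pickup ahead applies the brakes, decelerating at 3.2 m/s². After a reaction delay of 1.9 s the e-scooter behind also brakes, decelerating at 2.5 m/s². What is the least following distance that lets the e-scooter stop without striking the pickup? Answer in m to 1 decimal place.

Minimum gap ≈ 19.6 m

31 km/h ÷ 3.6 = 8.6111 m/s.
Leader travels v²/(2a_L) = 74.151 / 6.400 = 11.586 m before stopping.
Follower covers v·t_r = 8.6111 × 1.9 = 16.361 m while reacting, then v²/(2a_F) = 74.151 / 5.000 = 14.830 m while braking, for a total of 16.361 + 14.830 = 31.191 m.
Since a_F ≤ a_L and the follower starts braking later, the follower is never slower than the leader, so the closest approach is when both have stopped.
Minimum gap = 31.191 − 11.586 = 19.605 m.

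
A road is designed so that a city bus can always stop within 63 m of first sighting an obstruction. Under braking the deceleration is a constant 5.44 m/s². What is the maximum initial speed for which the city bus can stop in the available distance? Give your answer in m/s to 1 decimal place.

Maximum speed ≈ 26.2 m/s

v²/(2a) = d ⇒ v = √(2 × 5.440 × 63) = √685.44 = 26.1809 m/s.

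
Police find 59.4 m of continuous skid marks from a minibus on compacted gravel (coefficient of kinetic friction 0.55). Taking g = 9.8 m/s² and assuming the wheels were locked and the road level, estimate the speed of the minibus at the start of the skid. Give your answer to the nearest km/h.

Initial speed ≈ 91 km/h

Deceleration a = μg = 0.55 × 9.8 = 5.390 m/s².
v = √(2a·d) = √(2 × 5.390 × 59.4) = √640.332 = 25.3048 m/s.
= 25.3048 × 3.6 = 91.097 km/h.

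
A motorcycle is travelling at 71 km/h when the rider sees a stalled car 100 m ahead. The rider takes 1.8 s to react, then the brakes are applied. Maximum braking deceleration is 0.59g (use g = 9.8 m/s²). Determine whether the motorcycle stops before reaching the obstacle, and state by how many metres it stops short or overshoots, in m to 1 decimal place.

Yes — it stops 30.9 m short of the obstacle

71 km/h ÷ 3.6 = 19.7222 m/s.
a = 0.59 × 9.8 = 5.782 m/s².
Reaction distance = 19.7222 × 1.8 = 35.500 m.
Braking distance = v²/(2a) = 388.965 / 11.564 = 33.636 m.
Total stopping distance = 35.500 + 33.636 = 69.136 m, vs 100 m available — it stops with 100 − 69.136 = 30.864 m to spare.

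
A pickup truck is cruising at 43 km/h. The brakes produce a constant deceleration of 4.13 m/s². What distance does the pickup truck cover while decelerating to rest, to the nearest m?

43 km/h ÷ 3.6 = 11.9444 m/s.
Braking distance = v²/(2a) = 11.9444² / (2 × 4.130) = 142.669 / 8.260 = 17.272 m.

Braking distance ≈ 17 m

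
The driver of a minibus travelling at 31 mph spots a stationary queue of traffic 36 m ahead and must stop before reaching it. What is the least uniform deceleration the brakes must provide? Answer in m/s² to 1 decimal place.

31 mph × 0.44704 = 13.8582 m/s.
v² = 2a·d ⇒ a = v²/(2d) = 13.8582² / (2 × 36.000) = 192.050 / 72.000 = 2.6674 m/s².

Required deceleration ≈ 2.7 m/s²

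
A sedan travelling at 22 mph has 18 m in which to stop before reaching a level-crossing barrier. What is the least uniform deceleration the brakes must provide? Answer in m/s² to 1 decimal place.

Required deceleration ≈ 2.7 m/s²

22 mph × 0.44704 = 9.8349 m/s.
v² = 2a·d ⇒ a = v²/(2d) = 9.8349² / (2 × 18.000) = 96.725 / 36.000 = 2.6868 m/s².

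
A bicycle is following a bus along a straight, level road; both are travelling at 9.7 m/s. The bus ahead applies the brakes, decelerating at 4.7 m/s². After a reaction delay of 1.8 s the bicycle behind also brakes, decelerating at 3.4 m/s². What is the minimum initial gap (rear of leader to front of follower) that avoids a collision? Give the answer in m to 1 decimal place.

Leader travels v²/(2a_L) = 94.090 / 9.400 = 10.010 m before stopping.
Follower covers v·t_r = 9.7000 × 1.8 = 17.460 m while reacting, then v²/(2a_F) = 94.090 / 6.800 = 13.837 m while braking, for a total of 17.460 + 13.837 = 31.297 m.
Since a_F ≤ a_L and the follower starts braking later, the follower is never slower than the leader, so the closest approach is when both have stopped.
Minimum gap = 31.297 − 10.010 = 21.287 m.

Minimum gap ≈ 21.3 m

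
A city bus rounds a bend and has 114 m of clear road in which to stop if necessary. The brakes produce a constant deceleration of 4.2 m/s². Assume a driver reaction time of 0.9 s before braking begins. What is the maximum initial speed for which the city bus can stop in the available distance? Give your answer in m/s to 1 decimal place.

Stopping distance: v·t_r + v²/(2a) = 114 with t_r = 0.9 s and a = 4.200 m/s².
So v² + 7.560 v − 957.60 = 0.
Positive root: v = −a·t_r + √((a·t_r)² + 2a·d) = −3.780 + √(14.288 + 957.60) = 27.3951 m/s.

Maximum speed ≈ 27.4 m/s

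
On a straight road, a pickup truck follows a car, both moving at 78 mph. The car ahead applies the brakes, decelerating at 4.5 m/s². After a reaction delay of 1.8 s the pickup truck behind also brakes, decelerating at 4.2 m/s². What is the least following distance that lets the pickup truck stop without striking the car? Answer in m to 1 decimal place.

Minimum gap ≈ 72.4 m

78 mph × 0.44704 = 34.8691 m/s.
Leader travels v²/(2a_L) = 1215.854 / 9.000 = 135.095 m before stopping.
Follower covers v·t_r = 34.8691 × 1.8 = 62.764 m while reacting, then v²/(2a_F) = 1215.854 / 8.400 = 144.745 m while braking, for a total of 62.764 + 144.745 = 207.509 m.
Since a_F ≤ a_L and the follower starts braking later, the follower is never slower than the leader, so the closest approach is when both have stopped.
Minimum gap = 207.509 − 135.095 = 72.414 m.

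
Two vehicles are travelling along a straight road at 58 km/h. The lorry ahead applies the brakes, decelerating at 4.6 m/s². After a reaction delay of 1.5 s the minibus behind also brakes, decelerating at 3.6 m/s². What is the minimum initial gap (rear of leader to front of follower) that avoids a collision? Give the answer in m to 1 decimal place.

58 km/h ÷ 3.6 = 16.1111 m/s.
Leader travels v²/(2a_L) = 259.568 / 9.200 = 28.214 m before stopping.
Follower covers v·t_r = 16.1111 × 1.5 = 24.167 m while reacting, then v²/(2a_F) = 259.568 / 7.200 = 36.051 m while braking, for a total of 24.167 + 36.051 = 60.218 m.
Since a_F ≤ a_L and the follower starts braking later, the follower is never slower than the leader, so the closest approach is when both have stopped.
Minimum gap = 60.218 − 28.214 = 32.004 m.

Minimum gap ≈ 32.0 m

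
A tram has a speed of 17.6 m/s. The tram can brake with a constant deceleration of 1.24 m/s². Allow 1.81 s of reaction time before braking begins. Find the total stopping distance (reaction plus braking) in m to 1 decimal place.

Total stopping distance ≈ 156.8 m

Reaction distance = v·t_r = 17.6000 × 1.81 = 31.856 m.
Braking distance = v²/(2a) = 17.6000² / (2 × 1.240) = 309.760 / 2.480 = 124.903 m.
Total = 31.856 + 124.903 = 156.759 m.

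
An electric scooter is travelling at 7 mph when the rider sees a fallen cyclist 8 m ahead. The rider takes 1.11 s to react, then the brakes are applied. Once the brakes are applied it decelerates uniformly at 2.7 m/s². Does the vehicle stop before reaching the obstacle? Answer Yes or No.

7 mph × 0.44704 = 3.1293 m/s.
Reaction distance = 3.1293 × 1.11 = 3.474 m.
Braking distance = v²/(2a) = 9.793 / 5.400 = 1.814 m.
Total stopping distance = 3.474 + 1.814 = 5.288 m, vs 8 m available — it stops with 8 − 5.288 = 2.712 m to spare.

Yes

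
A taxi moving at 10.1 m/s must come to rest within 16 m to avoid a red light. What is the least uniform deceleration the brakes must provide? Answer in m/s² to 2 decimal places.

Required deceleration ≈ 3.19 m/s²

v² = 2a·d ⇒ a = v²/(2d) = 10.1000² / (2 × 16.000) = 102.010 / 32.000 = 3.1878 m/s².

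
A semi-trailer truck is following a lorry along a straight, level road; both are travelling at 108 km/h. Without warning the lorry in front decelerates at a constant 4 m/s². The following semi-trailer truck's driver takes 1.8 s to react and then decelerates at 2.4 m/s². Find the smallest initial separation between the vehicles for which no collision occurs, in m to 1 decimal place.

Minimum gap ≈ 129.0 m

108 km/h ÷ 3.6 = 30.0000 m/s.
Leader travels v²/(2a_L) = 900.000 / 8.000 = 112.500 m before stopping.
Follower covers v·t_r = 30.0000 × 1.8 = 54.000 m while reacting, then v²/(2a_F) = 900.000 / 4.800 = 187.500 m while braking, for a total of 54.000 + 187.500 = 241.500 m.
Since a_F ≤ a_L and the follower starts braking later, the follower is never slower than the leader, so the closest approach is when both have stopped.
Minimum gap = 241.500 − 112.500 = 129.000 m.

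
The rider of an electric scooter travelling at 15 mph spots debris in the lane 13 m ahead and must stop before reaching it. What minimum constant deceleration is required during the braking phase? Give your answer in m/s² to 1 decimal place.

15 mph × 0.44704 = 6.7056 m/s.
v² = 2a·d ⇒ a = v²/(2d) = 6.7056² / (2 × 13.000) = 44.965 / 26.000 = 1.7294 m/s².

Required deceleration ≈ 1.7 m/s²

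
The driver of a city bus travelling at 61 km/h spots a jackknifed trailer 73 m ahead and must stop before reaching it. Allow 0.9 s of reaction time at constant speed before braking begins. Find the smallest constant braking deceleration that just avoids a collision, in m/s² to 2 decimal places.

Required deceleration ≈ 2.49 m/s²

61 km/h ÷ 3.6 = 16.9444 m/s.
Distance covered during reaction = 16.9444 × 0.9 = 15.250 m.
Distance available for braking: 73 − 15.250 = 57.750 m.
v² = 2a·d ⇒ a = v²/(2d) = 16.9444² / (2 × 57.750) = 287.113 / 115.500 = 2.4858 m/s².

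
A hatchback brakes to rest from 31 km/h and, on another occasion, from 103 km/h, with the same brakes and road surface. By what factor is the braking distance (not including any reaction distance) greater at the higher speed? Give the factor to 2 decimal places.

Factor ≈ 11.04

Braking distance d = v²/(2a), so with a fixed, d ∝ v².
Factor = (103/31)² = 3.3226² = 11.0397.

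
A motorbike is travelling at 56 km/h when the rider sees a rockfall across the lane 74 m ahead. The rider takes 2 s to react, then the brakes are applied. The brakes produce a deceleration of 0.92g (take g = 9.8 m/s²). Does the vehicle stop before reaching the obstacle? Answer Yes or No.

56 km/h ÷ 3.6 = 15.5556 m/s.
a = 0.92 × 9.8 = 9.016 m/s².
Reaction distance = 15.5556 × 2 = 31.111 m.
Braking distance = v²/(2a) = 241.977 / 18.032 = 13.419 m.
Total stopping distance = 31.111 + 13.419 = 44.530 m, vs 74 m available — it stops with 74 − 44.530 = 29.470 m to spare.

Yes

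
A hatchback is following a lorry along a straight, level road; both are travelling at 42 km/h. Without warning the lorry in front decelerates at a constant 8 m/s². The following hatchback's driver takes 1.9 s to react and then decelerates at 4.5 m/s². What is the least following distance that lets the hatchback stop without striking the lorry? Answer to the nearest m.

42 km/h ÷ 3.6 = 11.6667 m/s.
Leader travels v²/(2a_L) = 136.112 / 16.000 = 8.507 m before stopping.
Follower covers v·t_r = 11.6667 × 1.9 = 22.167 m while reacting, then v²/(2a_F) = 136.112 / 9.000 = 15.124 m while braking, for a total of 22.167 + 15.124 = 37.291 m.
Since a_F ≤ a_L and the follower starts braking later, the follower is never slower than the leader, so the closest approach is when both have stopped.
Minimum gap = 37.291 − 8.507 = 28.784 m.

Minimum gap ≈ 29 m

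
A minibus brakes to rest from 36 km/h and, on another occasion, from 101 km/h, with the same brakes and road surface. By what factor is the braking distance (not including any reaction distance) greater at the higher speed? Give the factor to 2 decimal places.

Factor ≈ 7.87

Braking distance d = v²/(2a), so with a fixed, d ∝ v².
Factor = (101/36)² = 2.8056² = 7.8714.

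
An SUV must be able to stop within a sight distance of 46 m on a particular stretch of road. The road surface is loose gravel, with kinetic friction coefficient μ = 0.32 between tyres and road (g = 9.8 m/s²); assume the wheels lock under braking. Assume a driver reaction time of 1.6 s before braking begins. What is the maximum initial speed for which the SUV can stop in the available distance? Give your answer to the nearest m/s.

a = μg = 0.32 × 9.8 = 3.136 m/s².
Stopping distance: v·t_r + v²/(2a) = 46 with t_r = 1.6 s and a = 3.136 m/s².
So v² + 10.035 v − 288.51 = 0.
Positive root: v = −a·t_r + √((a·t_r)² + 2a·d) = −5.018 + √(25.180 + 288.51) = 12.6933 m/s.

Maximum speed ≈ 13 m/s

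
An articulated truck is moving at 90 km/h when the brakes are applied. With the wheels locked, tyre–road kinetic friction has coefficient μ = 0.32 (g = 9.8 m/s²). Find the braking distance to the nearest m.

90 km/h ÷ 3.6 = 25.0000 m/s.
a = μg = 0.32 × 9.8 = 3.136 m/s².
Braking distance = v²/(2a) = 25.0000² / (2 × 3.136) = 625.000 / 6.272 = 99.649 m.

Braking distance ≈ 100 m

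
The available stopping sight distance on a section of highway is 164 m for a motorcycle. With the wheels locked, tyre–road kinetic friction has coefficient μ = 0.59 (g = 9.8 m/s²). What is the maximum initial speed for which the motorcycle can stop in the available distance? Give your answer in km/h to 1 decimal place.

a = μg = 0.59 × 9.8 = 5.782 m/s².
v²/(2a) = d ⇒ v = √(2 × 5.782 × 164) = √1896.50 = 43.5488 m/s.
43.5488 m/s × 3.6 = 156.776 km/h.

Maximum speed ≈ 156.8 km/h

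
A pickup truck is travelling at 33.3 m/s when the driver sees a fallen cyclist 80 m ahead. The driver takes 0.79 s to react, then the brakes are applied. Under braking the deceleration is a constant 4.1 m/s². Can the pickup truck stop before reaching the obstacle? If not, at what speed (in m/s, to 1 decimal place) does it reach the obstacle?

No — it strikes the obstacle at 25.9 m/s

Reaction distance = 33.3000 × 0.79 = 26.307 m.
Braking distance needed to stop: v²/(2a) = 1108.890 / 8.200 = 135.230 m, so total needed = 26.307 + 135.230 = 161.537 m > 80 m — it cannot stop.
Distance remaining when braking begins: 80 − 26.307 = 53.693 m.
v² = v₀² − 2a·d = 1108.890 − 2 × 4.100 × 53.693 = 668.607 m²/s².
v = √668.607 = 25.857 m/s.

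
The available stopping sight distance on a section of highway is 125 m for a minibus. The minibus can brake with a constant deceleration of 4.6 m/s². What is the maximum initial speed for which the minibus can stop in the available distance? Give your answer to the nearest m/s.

Maximum speed ≈ 34 m/s

v²/(2a) = d ⇒ v = √(2 × 4.600 × 125) = √1150.00 = 33.9116 m/s.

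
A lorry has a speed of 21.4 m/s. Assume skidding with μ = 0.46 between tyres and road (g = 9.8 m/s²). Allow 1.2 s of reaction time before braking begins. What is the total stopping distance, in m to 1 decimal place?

Total stopping distance ≈ 76.5 m

a = μg = 0.46 × 9.8 = 4.508 m/s².
Reaction distance = v·t_r = 21.4000 × 1.2 = 25.680 m.
Braking distance = v²/(2a) = 21.4000² / (2 × 4.508) = 457.960 / 9.016 = 50.794 m.
Total = 25.680 + 50.794 = 76.474 m.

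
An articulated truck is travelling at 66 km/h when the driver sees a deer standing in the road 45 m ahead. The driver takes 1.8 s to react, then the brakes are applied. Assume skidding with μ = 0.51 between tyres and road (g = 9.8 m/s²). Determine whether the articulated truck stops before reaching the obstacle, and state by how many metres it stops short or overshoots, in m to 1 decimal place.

66 km/h ÷ 3.6 = 18.3333 m/s.
a = μg = 0.51 × 9.8 = 4.998 m/s².
Reaction distance = 18.3333 × 1.8 = 33.000 m.
Braking distance = v²/(2a) = 336.110 / 9.996 = 33.624 m.
Total stopping distance = 33.000 + 33.624 = 66.624 m, vs 45 m available — it cannot stop in time and overshoots by 66.624 − 45 = 21.624 m.

No — it overshoots by 21.6 m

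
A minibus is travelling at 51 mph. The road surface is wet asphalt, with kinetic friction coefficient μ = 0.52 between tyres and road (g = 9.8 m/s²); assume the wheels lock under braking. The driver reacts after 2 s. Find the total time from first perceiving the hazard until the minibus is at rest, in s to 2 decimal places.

Total time ≈ 6.47 s

51 mph × 0.44704 = 22.7990 m/s.
a = μg = 0.52 × 9.8 = 5.096 m/s².
Braking time = v/a = 22.7990 / 5.096 = 4.474 s.
Total = 2 + 4.474 = 6.474 s.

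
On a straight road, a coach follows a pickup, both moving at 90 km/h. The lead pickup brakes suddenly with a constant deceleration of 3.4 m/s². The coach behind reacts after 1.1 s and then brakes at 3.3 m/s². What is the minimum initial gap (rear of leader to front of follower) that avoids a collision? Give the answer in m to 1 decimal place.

Minimum gap ≈ 30.3 m

90 km/h ÷ 3.6 = 25.0000 m/s.
Leader travels v²/(2a_L) = 625.000 / 6.800 = 91.912 m before stopping.
Follower covers v·t_r = 25.0000 × 1.1 = 27.500 m while reacting, then v²/(2a_F) = 625.000 / 6.600 = 94.697 m while braking, for a total of 27.500 + 94.697 = 122.197 m.
Since a_F ≤ a_L and the follower starts braking later, the follower is never slower than the leader, so the closest approach is when both have stopped.
Minimum gap = 122.197 − 91.912 = 30.285 m.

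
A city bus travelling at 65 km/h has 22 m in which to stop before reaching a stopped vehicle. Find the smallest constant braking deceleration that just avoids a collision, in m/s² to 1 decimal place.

Required deceleration ≈ 7.4 m/s²

65 km/h ÷ 3.6 = 18.0556 m/s.
v² = 2a·d ⇒ a = v²/(2d) = 18.0556² / (2 × 22.000) = 326.005 / 44.000 = 7.4092 m/s².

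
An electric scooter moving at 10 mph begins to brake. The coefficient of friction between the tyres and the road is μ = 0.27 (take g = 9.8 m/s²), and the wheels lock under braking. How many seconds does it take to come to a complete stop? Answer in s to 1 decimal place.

10 mph × 0.44704 = 4.4704 m/s.
a = μg = 0.27 × 9.8 = 2.646 m/s².
Braking time = v/a = 4.4704 / 2.646 = 1.689 s.

Braking time ≈ 1.7 s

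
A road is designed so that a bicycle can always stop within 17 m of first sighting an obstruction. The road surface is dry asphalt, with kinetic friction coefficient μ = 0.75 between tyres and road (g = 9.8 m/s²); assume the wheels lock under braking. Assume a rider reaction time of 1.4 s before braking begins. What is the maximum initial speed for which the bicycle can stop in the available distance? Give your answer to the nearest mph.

a = μg = 0.75 × 9.8 = 7.350 m/s².
Stopping distance: v·t_r + v²/(2a) = 17 with t_r = 1.4 s and a = 7.350 m/s².
So v² + 20.580 v − 249.90 = 0.
Positive root: v = −a·t_r + √((a·t_r)² + 2a·d) = −10.290 + √(105.884 + 249.90) = 8.5722 m/s.
8.5722 m/s ÷ 0.44704 = 19.175 mph.

Maximum speed ≈ 19 mph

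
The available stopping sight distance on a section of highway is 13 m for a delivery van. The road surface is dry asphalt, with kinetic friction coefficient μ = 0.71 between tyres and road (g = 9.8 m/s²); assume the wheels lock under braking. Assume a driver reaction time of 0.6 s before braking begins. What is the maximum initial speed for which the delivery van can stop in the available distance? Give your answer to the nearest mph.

Maximum speed ≈ 22 mph

a = μg = 0.71 × 9.8 = 6.958 m/s².
Stopping distance: v·t_r + v²/(2a) = 13 with t_r = 0.6 s and a = 6.958 m/s².
So v² + 8.350 v − 180.91 = 0.
Positive root: v = −a·t_r + √((a·t_r)² + 2a·d) = −4.175 + √(17.431 + 180.91) = 9.9084 m/s.
9.9084 m/s ÷ 0.44704 = 22.164 mph.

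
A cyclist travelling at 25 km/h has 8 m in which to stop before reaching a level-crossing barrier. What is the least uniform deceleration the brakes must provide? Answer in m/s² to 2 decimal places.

25 km/h ÷ 3.6 = 6.9444 m/s.
v² = 2a·d ⇒ a = v²/(2d) = 6.9444² / (2 × 8.000) = 48.225 / 16.000 = 3.0141 m/s².

Required deceleration ≈ 3.01 m/s²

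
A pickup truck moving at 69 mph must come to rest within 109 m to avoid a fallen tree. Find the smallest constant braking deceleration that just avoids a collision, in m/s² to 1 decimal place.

Required deceleration ≈ 4.4 m/s²

69 mph × 0.44704 = 30.8458 m/s.
v² = 2a·d ⇒ a = v²/(2d) = 30.8458² / (2 × 109.000) = 951.463 / 218.000 = 4.3645 m/s².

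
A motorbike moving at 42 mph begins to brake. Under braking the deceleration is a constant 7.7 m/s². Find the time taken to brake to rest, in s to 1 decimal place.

Braking time ≈ 2.4 s

42 mph × 0.44704 = 18.7757 m/s.
Braking time = v/a = 18.7757 / 7.700 = 2.438 s.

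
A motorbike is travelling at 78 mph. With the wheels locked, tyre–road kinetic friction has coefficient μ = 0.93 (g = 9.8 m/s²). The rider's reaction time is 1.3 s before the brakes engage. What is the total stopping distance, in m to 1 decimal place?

Total stopping distance ≈ 112.0 m

78 mph × 0.44704 = 34.8691 m/s.
a = μg = 0.93 × 9.8 = 9.114 m/s².
Reaction distance = v·t_r = 34.8691 × 1.3 = 45.330 m.
Braking distance = v²/(2a) = 34.8691² / (2 × 9.114) = 1215.854 / 18.228 = 66.703 m.
Total = 45.330 + 66.703 = 112.033 m.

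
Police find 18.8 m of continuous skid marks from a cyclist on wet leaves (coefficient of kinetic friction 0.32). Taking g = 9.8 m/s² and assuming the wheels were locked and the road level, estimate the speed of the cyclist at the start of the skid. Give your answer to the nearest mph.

Initial speed ≈ 24 mph

Deceleration a = μg = 0.32 × 9.8 = 3.136 m/s².
v = √(2a·d) = √(2 × 3.136 × 18.8) = √117.914 = 10.8588 m/s.
= 10.8588 ÷ 0.44704 = 24.290 mph.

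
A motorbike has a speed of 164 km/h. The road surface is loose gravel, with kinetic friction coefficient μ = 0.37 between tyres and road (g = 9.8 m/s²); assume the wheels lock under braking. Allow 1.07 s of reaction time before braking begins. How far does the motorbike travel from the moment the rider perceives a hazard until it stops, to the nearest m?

164 km/h ÷ 3.6 = 45.5556 m/s.
a = μg = 0.37 × 9.8 = 3.626 m/s².
Reaction distance = v·t_r = 45.5556 × 1.07 = 48.744 m.
Braking distance = v²/(2a) = 45.5556² / (2 × 3.626) = 2075.313 / 7.252 = 286.171 m.
Total = 48.744 + 286.171 = 334.915 m.

Total stopping distance ≈ 335 m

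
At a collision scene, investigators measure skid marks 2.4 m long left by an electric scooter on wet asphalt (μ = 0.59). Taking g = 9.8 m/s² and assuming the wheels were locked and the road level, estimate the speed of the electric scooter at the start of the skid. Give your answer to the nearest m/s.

Deceleration a = μg = 0.59 × 9.8 = 5.782 m/s².
v = √(2a·d) = √(2 × 5.782 × 2.4) = √27.754 = 5.2682 m/s.

Initial speed ≈ 5 m/s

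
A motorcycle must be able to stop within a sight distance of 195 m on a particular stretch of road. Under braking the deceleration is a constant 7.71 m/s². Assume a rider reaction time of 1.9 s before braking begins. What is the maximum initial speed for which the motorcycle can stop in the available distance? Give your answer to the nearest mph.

Stopping distance: v·t_r + v²/(2a) = 195 with t_r = 1.9 s and a = 7.710 m/s².
So v² + 29.298 v − 3006.90 = 0.
Positive root: v = −a·t_r + √((a·t_r)² + 2a·d) = −14.649 + √(214.593 + 3006.90) = 42.1092 m/s.
42.1092 m/s ÷ 0.44704 = 94.196 mph.

Maximum speed ≈ 94 mph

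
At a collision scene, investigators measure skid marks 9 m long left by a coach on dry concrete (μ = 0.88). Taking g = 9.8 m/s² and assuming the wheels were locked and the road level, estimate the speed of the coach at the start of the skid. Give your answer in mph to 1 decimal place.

Initial speed ≈ 27.9 mph

Deceleration a = μg = 0.88 × 9.8 = 8.624 m/s².
v = √(2a·d) = √(2 × 8.624 × 9) = √155.232 = 12.4592 m/s.
= 12.4592 ÷ 0.44704 = 27.870 mph.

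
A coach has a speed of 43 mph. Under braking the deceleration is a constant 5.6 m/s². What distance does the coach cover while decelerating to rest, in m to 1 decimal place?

43 mph × 0.44704 = 19.2227 m/s.
Braking distance = v²/(2a) = 19.2227² / (2 × 5.600) = 369.512 / 11.200 = 32.992 m.

Braking distance ≈ 33.0 m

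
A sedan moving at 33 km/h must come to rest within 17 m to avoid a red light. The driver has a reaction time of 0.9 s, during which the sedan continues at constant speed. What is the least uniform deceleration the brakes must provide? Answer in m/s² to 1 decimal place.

Required deceleration ≈ 4.8 m/s²

33 km/h ÷ 3.6 = 9.1667 m/s.
Distance covered during reaction = 9.1667 × 0.9 = 8.250 m.
Distance available for braking: 17 − 8.250 = 8.750 m.
v² = 2a·d ⇒ a = v²/(2d) = 9.1667² / (2 × 8.750) = 84.028 / 17.500 = 4.8016 m/s².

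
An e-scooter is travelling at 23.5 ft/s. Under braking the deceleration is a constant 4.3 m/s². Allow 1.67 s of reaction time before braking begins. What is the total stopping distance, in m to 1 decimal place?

23.5 ft/s × 0.3048 = 7.1628 m/s.
Reaction distance = v·t_r = 7.1628 × 1.67 = 11.962 m.
Braking distance = v²/(2a) = 7.1628² / (2 × 4.300) = 51.306 / 8.600 = 5.966 m.
Total = 11.962 + 5.966 = 17.928 m.

Total stopping distance ≈ 17.9 m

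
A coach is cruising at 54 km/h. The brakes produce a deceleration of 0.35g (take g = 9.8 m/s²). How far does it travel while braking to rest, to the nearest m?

Braking distance ≈ 33 m

54 km/h ÷ 3.6 = 15.0000 m/s.
a = 0.35 × 9.8 = 3.430 m/s².
Braking distance = v²/(2a) = 15.0000² / (2 × 3.430) = 225.000 / 6.860 = 32.799 m.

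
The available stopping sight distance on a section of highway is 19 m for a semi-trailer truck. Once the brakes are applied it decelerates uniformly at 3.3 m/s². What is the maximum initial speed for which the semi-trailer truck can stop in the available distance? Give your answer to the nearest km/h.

v²/(2a) = d ⇒ v = √(2 × 3.300 × 19) = √125.40 = 11.1982 m/s.
11.1982 m/s × 3.6 = 40.314 km/h.

Maximum speed ≈ 40 km/h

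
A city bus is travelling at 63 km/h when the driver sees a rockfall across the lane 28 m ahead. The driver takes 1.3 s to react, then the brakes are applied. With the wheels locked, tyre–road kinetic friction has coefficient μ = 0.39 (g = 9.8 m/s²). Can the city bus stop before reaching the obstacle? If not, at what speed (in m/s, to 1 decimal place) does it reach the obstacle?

No — it strikes the obstacle at 16.3 m/s

63 km/h ÷ 3.6 = 17.5000 m/s.
a = μg = 0.39 × 9.8 = 3.822 m/s².
Reaction distance = 17.5000 × 1.3 = 22.750 m.
Braking distance needed to stop: v²/(2a) = 306.250 / 7.644 = 40.064 m, so total needed = 22.750 + 40.064 = 62.814 m > 28 m — it cannot stop.
Distance remaining when braking begins: 28 − 22.750 = 5.250 m.
v² = v₀² − 2a·d = 306.250 − 2 × 3.822 × 5.250 = 266.119 m²/s².
v = √266.119 = 16.313 m/s.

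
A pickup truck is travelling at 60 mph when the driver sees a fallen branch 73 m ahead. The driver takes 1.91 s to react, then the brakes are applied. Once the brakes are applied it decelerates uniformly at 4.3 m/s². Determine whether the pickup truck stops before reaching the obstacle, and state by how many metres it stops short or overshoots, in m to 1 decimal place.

No — it overshoots by 61.9 m

60 mph × 0.44704 = 26.8224 m/s.
Reaction distance = 26.8224 × 1.91 = 51.231 m.
Braking distance = v²/(2a) = 719.441 / 8.600 = 83.656 m.
Total stopping distance = 51.231 + 83.656 = 134.887 m, vs 73 m available — it cannot stop in time and overshoots by 134.887 − 73 = 61.887 m.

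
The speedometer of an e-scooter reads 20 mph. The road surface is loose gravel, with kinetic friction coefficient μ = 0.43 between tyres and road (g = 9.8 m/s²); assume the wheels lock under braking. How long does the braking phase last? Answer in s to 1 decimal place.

Braking time ≈ 2.1 s

20 mph × 0.44704 = 8.9408 m/s.
a = μg = 0.43 × 9.8 = 4.214 m/s².
Braking time = v/a = 8.9408 / 4.214 = 2.122 s.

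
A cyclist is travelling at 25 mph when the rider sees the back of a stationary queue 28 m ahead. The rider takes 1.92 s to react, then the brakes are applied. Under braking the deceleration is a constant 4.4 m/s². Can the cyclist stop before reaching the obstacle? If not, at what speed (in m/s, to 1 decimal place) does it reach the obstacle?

25 mph × 0.44704 = 11.1760 m/s.
Reaction distance = 11.1760 × 1.92 = 21.458 m.
Braking distance needed to stop: v²/(2a) = 124.903 / 8.800 = 14.194 m, so total needed = 21.458 + 14.194 = 35.652 m > 28 m — it cannot stop.
Distance remaining when braking begins: 28 − 21.458 = 6.542 m.
v² = v₀² − 2a·d = 124.903 − 2 × 4.400 × 6.542 = 67.333 m²/s².
v = √67.333 = 8.206 m/s.

No — it strikes the obstacle at 8.2 m/s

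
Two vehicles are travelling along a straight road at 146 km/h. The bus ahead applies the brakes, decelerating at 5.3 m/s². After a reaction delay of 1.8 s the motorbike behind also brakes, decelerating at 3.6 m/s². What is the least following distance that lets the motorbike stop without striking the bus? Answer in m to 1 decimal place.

146 km/h ÷ 3.6 = 40.5556 m/s.
Leader travels v²/(2a_L) = 1644.757 / 10.600 = 155.166 m before stopping.
Follower covers v·t_r = 40.5556 × 1.8 = 73.000 m while reacting, then v²/(2a_F) = 1644.757 / 7.200 = 228.438 m while braking, for a total of 73.000 + 228.438 = 301.438 m.
Since a_F ≤ a_L and the follower starts braking later, the follower is never slower than the leader, so the closest approach is when both have stopped.
Minimum gap = 301.438 − 155.166 = 146.272 m.

Minimum gap ≈ 146.3 m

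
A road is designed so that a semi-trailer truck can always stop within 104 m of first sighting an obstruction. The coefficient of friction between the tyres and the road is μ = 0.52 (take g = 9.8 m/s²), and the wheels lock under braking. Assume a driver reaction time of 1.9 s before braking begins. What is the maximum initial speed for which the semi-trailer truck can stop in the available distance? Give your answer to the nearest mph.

Maximum speed ≈ 54 mph

a = μg = 0.52 × 9.8 = 5.096 m/s².
Stopping distance: v·t_r + v²/(2a) = 104 with t_r = 1.9 s and a = 5.096 m/s².
So v² + 19.365 v − 1059.97 = 0.
Positive root: v = −a·t_r + √((a·t_r)² + 2a·d) = −9.682 + √(93.741 + 1059.97) = 24.2843 m/s.
24.2843 m/s ÷ 0.44704 = 54.322 mph.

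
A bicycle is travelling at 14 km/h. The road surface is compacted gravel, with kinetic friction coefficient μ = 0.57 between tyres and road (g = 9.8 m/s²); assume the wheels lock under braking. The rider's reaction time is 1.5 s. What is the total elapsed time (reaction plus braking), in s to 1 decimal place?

Total time ≈ 2.2 s

14 km/h ÷ 3.6 = 3.8889 m/s.
a = μg = 0.57 × 9.8 = 5.586 m/s².
Braking time = v/a = 3.8889 / 5.586 = 0.696 s.
Total = 1.5 + 0.696 = 2.196 s.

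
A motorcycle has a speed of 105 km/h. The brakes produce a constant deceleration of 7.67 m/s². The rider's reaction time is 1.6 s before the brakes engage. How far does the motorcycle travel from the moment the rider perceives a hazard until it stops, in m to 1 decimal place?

Total stopping distance ≈ 102.1 m

105 km/h ÷ 3.6 = 29.1667 m/s.
Reaction distance = v·t_r = 29.1667 × 1.6 = 46.667 m.
Braking distance = v²/(2a) = 29.1667² / (2 × 7.670) = 850.696 / 15.340 = 55.456 m.
Total = 46.667 + 55.456 = 102.123 m.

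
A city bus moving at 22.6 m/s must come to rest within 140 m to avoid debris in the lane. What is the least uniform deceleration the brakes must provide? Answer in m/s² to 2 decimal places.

Required deceleration ≈ 1.82 m/s²

v² = 2a·d ⇒ a = v²/(2d) = 22.6000² / (2 × 140.000) = 510.760 / 280.000 = 1.8241 m/s².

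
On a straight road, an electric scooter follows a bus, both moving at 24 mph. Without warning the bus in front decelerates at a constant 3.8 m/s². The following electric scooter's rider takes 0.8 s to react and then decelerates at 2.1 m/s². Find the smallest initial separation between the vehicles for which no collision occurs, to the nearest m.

Minimum gap ≈ 21 m

24 mph × 0.44704 = 10.7290 m/s.
Leader travels v²/(2a_L) = 115.111 / 7.600 = 15.146 m before stopping.
Follower covers v·t_r = 10.7290 × 0.8 = 8.583 m while reacting, then v²/(2a_F) = 115.111 / 4.200 = 27.407 m while braking, for a total of 8.583 + 27.407 = 35.990 m.
Since a_F ≤ a_L and the follower starts braking later, the follower is never slower than the leader, so the closest approach is when both have stopped.
Minimum gap = 35.990 − 15.146 = 20.844 m.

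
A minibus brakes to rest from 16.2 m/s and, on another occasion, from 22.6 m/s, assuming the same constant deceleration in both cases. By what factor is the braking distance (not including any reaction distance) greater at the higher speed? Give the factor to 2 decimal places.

Braking distance d = v²/(2a), so with a fixed, d ∝ v².
Factor = (22.6/16.2)² = 1.3951² = 1.9463.

Factor ≈ 1.95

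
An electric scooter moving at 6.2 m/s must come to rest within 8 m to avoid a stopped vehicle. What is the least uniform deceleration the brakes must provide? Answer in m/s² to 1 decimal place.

v² = 2a·d ⇒ a = v²/(2d) = 6.2000² / (2 × 8.000) = 38.440 / 16.000 = 2.4025 m/s².

Required deceleration ≈ 2.4 m/s²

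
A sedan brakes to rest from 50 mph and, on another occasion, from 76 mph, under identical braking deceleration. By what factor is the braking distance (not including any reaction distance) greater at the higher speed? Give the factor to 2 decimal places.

Factor ≈ 2.31

Braking distance d = v²/(2a), so with a fixed, d ∝ v².
Factor = (76/50)² = 1.5200² = 2.3104.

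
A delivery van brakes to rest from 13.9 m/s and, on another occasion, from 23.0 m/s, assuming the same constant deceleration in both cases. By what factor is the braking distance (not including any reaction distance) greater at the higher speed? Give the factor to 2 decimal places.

Braking distance d = v²/(2a), so with a fixed, d ∝ v².
Factor = (23.0/13.9)² = 1.6547² = 2.7380.

Factor ≈ 2.74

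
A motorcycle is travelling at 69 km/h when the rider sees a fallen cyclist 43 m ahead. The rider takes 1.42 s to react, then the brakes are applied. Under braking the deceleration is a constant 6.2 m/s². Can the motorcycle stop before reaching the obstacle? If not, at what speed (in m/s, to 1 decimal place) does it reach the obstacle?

69 km/h ÷ 3.6 = 19.1667 m/s.
Reaction distance = 19.1667 × 1.42 = 27.217 m.
Braking distance needed to stop: v²/(2a) = 367.362 / 12.400 = 29.626 m, so total needed = 27.217 + 29.626 = 56.843 m > 43 m — it cannot stop.
Distance remaining when braking begins: 43 − 27.217 = 15.783 m.
v² = v₀² − 2a·d = 367.362 − 2 × 6.200 × 15.783 = 171.653 m²/s².
v = √171.653 = 13.102 m/s.

No — it strikes the obstacle at 13.1 m/s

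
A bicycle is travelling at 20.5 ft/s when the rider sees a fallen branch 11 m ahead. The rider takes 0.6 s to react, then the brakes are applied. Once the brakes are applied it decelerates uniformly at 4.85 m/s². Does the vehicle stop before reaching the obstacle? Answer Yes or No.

Yes

20.5 ft/s × 0.3048 = 6.2484 m/s.
Reaction distance = 6.2484 × 0.6 = 3.749 m.
Braking distance = v²/(2a) = 39.043 / 9.700 = 4.025 m.
Total stopping distance = 3.749 + 4.025 = 7.774 m, vs 11 m available — it stops with 11 − 7.774 = 3.226 m to spare.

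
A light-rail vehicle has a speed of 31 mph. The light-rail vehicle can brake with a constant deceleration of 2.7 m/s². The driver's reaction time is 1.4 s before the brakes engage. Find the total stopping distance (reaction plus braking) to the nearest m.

Total stopping distance ≈ 55 m

31 mph × 0.44704 = 13.8582 m/s.
Reaction distance = v·t_r = 13.8582 × 1.4 = 19.401 m.
Braking distance = v²/(2a) = 13.8582² / (2 × 2.700) = 192.050 / 5.400 = 35.565 m.
Total = 19.401 + 35.565 = 54.966 m.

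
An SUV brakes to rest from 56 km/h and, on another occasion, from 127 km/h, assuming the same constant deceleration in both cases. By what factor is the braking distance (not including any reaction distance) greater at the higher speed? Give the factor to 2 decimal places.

Factor ≈ 5.14

Braking distance d = v²/(2a), so with a fixed, d ∝ v².
Factor = (127/56)² = 2.2679² = 5.1434.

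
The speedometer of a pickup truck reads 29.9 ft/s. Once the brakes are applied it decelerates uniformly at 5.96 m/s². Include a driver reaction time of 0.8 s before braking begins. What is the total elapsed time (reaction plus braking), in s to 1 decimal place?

Total time ≈ 2.3 s

29.9 ft/s × 0.3048 = 9.1135 m/s.
Braking time = v/a = 9.1135 / 5.960 = 1.529 s.
Total = 0.8 + 1.529 = 2.329 s.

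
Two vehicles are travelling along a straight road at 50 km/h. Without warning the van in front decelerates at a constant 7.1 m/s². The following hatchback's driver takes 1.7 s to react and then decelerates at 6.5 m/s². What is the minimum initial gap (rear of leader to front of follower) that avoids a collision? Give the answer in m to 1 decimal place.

Minimum gap ≈ 24.9 m

50 km/h ÷ 3.6 = 13.8889 m/s.
Leader travels v²/(2a_L) = 192.902 / 14.200 = 13.585 m before stopping.
Follower covers v·t_r = 13.8889 × 1.7 = 23.611 m while reacting, then v²/(2a_F) = 192.902 / 13.000 = 14.839 m while braking, for a total of 23.611 + 14.839 = 38.450 m.
Since a_F ≤ a_L and the follower starts braking later, the follower is never slower than the leader, so the closest approach is when both have stopped.
Minimum gap = 38.450 − 13.585 = 24.865 m.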